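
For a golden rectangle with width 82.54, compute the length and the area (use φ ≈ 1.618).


φ = (1 + √5) / 2 ≈ 1.618
Length = width × φ = 82.54 × 1.618 = 133.54972
≈ 133.55
Area = width × length = 82.54 × 133.54972 = 11023.1938888 ≈ 11023.19
= Length: 133.55, Area: 11023.19

Length: 133.55, Area: 11023.19


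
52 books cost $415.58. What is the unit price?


Unit rate = total / quantity
= 415.58 / 52
= $7.99 per unit

$7.99 per unit


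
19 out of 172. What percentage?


Percentage = (part / whole) × 100
= (19 / 172) × 100
≈ 11.05%

11.05%


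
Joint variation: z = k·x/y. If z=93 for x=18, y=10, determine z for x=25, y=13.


z = k·x/y
Solve for k using the known point: k = z·y/x = 93×10/18 = 930/18 ≈ 51.6667
Now evaluate at x=25, y=13:
z = k × 25 / 13 = (930 × 25) / (18 × 13) = 23250/234
≈ 99.3590

99.3590


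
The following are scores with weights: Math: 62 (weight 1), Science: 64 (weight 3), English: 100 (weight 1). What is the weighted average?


Numerator = 62×1 + 64×3 + 100×1
= 62 + 192 + 100
= 354
Total weight = 5
Weighted avg = 354/5
= 70.80

70.80


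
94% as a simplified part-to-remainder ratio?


94% means 94 parts out of 100; remainder = 6
Part : remainder = 94:6
GCD = 2
= 47:3

47:3


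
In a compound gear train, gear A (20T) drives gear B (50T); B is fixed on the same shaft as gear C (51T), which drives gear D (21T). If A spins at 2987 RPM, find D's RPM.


Stage 1: RPM_B = RPM_A × t_A/t_B = 2987 × 20/50 = 59740/50 = 1194.80
B and C share a shaft → RPM_C = RPM_B
Stage 2: RPM_D = RPM_C × t_C/t_D = RPM_A × (t_A×t_C)/(t_B×t_D)
Overall ratio = (20×51)/(50×21) = 1020/1050
RPM_D = 2987 × 1020/1050 = 3046740/1050
≈ 2901.66 RPM

2901.66 RPM


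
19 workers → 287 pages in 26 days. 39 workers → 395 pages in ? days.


Days ∝ work / workers, so d₂ = d₁ × (m₁/m₂) × (w₂/w₁)
Workers factor (inverse): 19/39 ≈ 0.4872
Work factor (direct): 395/287 ≈ 1.3763
d₂ = 26 × 19/39 × 395/287 = (26 × 19 × 395) / (39 × 287) = 195130/11193
≈ 17.43 days

17.43 days


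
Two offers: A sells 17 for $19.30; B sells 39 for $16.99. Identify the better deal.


Deal A: $19.30/17 = $1.1353/unit
Deal B: $16.99/39 = $0.4356/unit
B is cheaper per unit
= Deal B

Deal B


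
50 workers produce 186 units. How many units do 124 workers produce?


Direct proportion: y/x = constant
k = 186/50 = 3.7200
y₂ = k × 124 = 186 × 124 / 50 = 23064/50
= 461.28

461.28


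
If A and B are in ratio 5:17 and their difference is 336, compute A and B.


Let A = 5k, B = 17k.
17k - 5k = 336
12k = 336 → k = 336/12 = 28
A = 5×28 = 140, B = 17×28 = 476
= A = 140, B = 476

A = 140, B = 476


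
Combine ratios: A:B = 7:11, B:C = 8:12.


Match B: multiply A:B by 8 → 56:88
Multiply B:C by 11 → 88:132
Combined: 56:88:132
GCD = 4
= 14:22:33

14:22:33


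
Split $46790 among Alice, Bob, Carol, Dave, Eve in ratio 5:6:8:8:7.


Total parts = 5 + 6 + 8 + 8 + 7 = 34
Alice: 46790 × 5/34 = 6880.88
Bob: 46790 × 6/34 = 8257.06
Carol: 46790 × 8/34 = 11009.41
Dave: 46790 × 8/34 = 11009.41
Eve: 46790 × 7/34 = 9633.24
= Alice: $6880.88, Bob: $8257.06, Carol: $11009.41, Dave: $11009.41, Eve: $9633.24

Alice: $6880.88, Bob: $8257.06, Carol: $11009.41, Dave: $11009.41, Eve: $9633.24


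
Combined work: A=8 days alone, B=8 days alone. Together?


Rate of A = 1/8 per day
Rate of B = 1/8 per day
Combined rate = 1/8 + 1/8 = 16/64 = 0.2500 per day
Days = 1 / combined rate = 64/16
= 4.00 days

4.00 days


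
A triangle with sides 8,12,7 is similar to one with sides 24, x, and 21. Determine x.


Scale factor = 24/8 = 3
Missing side = 12 × 3
= 36.0

36.0


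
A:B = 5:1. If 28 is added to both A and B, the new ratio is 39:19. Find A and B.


Let A = 5k, B = 1k.
(5k + 28) / (1k + 28) = 39/19
Cross-multiply: 19(5k + 28) = 39(1k + 28)
95k + 532 = 39k + 1092
95k - 39k = 1092 - 532
56k = 560
k = 560/56 = 10
A = 5×10 = 50, B = 1×10 = 10
= A = 50, B = 10

A = 50, B = 10


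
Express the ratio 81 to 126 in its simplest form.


GCD(81, 126) = 9
81/9 : 126/9
= 9:14

9:14


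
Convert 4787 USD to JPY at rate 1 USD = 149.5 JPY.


Amount × rate = 4787 × 149.5
= 715656.50 JPY

715656.50 JPY


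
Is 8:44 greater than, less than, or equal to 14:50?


8/44 = 0.1818
14/50 = 0.2800
0.1818 < 0.2800, so 8:44 is less
= less than

less than


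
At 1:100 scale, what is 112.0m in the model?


Model size = real / scale
= 112.0 / 100
= 1.1200 m

1.1200 m


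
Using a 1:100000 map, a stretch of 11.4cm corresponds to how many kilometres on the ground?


Real distance = map distance × scale
= 11.4cm × 100000
= 1140000 cm = 11400.0 m
= 11.400 km

11.400 km


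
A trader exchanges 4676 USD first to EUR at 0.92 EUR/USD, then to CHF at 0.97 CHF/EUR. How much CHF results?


Step 1: 4676 USD × 0.92 = 4301.92 EUR
Step 2: 4301.92 EUR × 0.97 = 4172.86 CHF
Implied rate USD→CHF = 0.92 × 0.97 = 0.8924
= 4172.86 CHF

4172.86 CHF


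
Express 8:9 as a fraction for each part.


Total parts = 8 + 9 = 17
First part: 8/17 = 8/17
Second part: 9/17 = 9/17
= 8/17 and 9/17

8/17 and 9/17


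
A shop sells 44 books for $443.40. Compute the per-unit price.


Unit rate = total / quantity
= 443.40 / 44
= $10.08 per unit

$10.08 per unit


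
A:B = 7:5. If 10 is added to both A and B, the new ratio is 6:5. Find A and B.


Let A = 7k, B = 5k.
(7k + 10) / (5k + 10) = 6/5
Cross-multiply: 5(7k + 10) = 6(5k + 10)
35k + 50 = 30k + 60
35k - 30k = 60 - 50
5k = 10
k = 10/5 = 2
A = 7×2 = 14, B = 5×2 = 10
= A = 14, B = 10

A = 14, B = 10


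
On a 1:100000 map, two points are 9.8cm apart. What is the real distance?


Real distance = map distance × scale
= 9.8cm × 100000
= 980000 cm = 9800.0 m
= 9.800 km

9.800 km


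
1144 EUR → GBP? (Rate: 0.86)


Amount × rate = 1144 × 0.86
= 983.84 GBP

983.84 GBP


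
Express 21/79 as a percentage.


Percentage = (part / whole) × 100
= (21 / 79) × 100
≈ 26.58%

26.58%


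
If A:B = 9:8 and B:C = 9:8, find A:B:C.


Match B: multiply A:B by 9 → 81:72
Multiply B:C by 8 → 72:64
Combined: 81:72:64
GCD = 1
= 81:72:64

81:72:64


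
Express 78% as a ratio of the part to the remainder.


78% means 78 parts out of 100; remainder = 22
Part : remainder = 78:22
GCD = 2
= 39:11

39:11


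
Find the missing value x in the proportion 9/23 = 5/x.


Cross multiply: 9 × x = 23 × 5
9x = 115
x = 115 / 9
= 12.78

12.78


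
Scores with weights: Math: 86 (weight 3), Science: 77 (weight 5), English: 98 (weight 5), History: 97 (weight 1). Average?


Numerator = 86×3 + 77×5 + 98×5 + 97×1
= 258 + 385 + 490 + 97
= 1230
Total weight = 14
Weighted avg = 1230/14
= 87.86

87.86


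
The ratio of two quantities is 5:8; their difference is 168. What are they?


Let A = 5k, B = 8k.
8k - 5k = 168
3k = 168 → k = 168/3 = 56
A = 5×56 = 280, B = 8×56 = 448
= A = 280, B = 448

A = 280, B = 448


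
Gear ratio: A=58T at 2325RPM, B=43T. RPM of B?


Gear ratio = 58:43 = 58:43
RPM_B = RPM_A × (teeth_A / teeth_B)
= 2325 × (58/43)
= 3136.0 RPM

3136.0 RPM


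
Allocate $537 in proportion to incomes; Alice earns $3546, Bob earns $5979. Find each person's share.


Total income = 3546 + 5979 = $9525
Alice: $537 × 3546/9525 = $199.92
Bob: $537 × 5979/9525 = $337.08
= Alice: $199.92, Bob: $337.08

Alice: $199.92, Bob: $337.08


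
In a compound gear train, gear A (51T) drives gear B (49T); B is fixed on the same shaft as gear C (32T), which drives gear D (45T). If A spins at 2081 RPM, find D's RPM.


Stage 1: RPM_B = RPM_A × t_A/t_B = 2081 × 51/49 = 106131/49 ≈ 2165.94
B and C share a shaft → RPM_C = RPM_B
Stage 2: RPM_D = RPM_C × t_C/t_D = RPM_A × (t_A×t_C)/(t_B×t_D)
Overall ratio = (51×32)/(49×45) = 1632/2205
RPM_D = 2081 × 1632/2205 = 3396192/2205
≈ 1540.22 RPM

1540.22 RPM


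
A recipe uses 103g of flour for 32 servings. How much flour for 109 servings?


Direct proportion: y/x = constant
k = 103/32 ≈ 3.2188
y₂ = k × 109 = 103 × 109 / 32 = 11227/32
≈ 350.84

350.84


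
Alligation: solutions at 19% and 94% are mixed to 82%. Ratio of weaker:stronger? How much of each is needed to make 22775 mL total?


Let x parts of 19% mix with y parts of 94%.
19x + 94y = 82(x + y)
19x + 94y = 82x + 82y
x(19 - 82) = y(82 - 94)
x/y = (94 - 82)/(82 - 19) = 12/63
Simplify: 4:21
Total parts = 25; one part = 22775/25 = 911.00 mL
19% solution: 4×911.00 = 3644.00 mL
94% solution: 21×911.00 = 19131.00 mL
= ratio 4:21; 3644.00 mL and 19131.00 mL

ratio 4:21; 3644.00 mL and 19131.00 mL


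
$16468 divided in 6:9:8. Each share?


Total parts = 6 + 9 + 8 = 23
Part 1: 16468 × 6/23 = 4296.00
Part 2: 16468 × 9/23 = 6444.00
Part 3: 16468 × 8/23 = 5728.00
= Part 1: $4296.00, Part 2: $6444.00, Part 3: $5728.00

Part 1: $4296.00, Part 2: $6444.00, Part 3: $5728.00


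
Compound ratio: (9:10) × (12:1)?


Compound ratio = (9×12) : (10×1)
= 108:10
GCD = 2
= 54:5

54:5


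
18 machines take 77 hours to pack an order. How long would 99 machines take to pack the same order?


Inverse proportion: x × y = constant
k = 18 × 77 = 1386
y₂ = k / 99 = 1386 / 99
= 14.00

14.00


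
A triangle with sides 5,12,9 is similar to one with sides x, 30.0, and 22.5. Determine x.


Scale factor = 30.0/12 = 2.5
Missing side = 5 × 2.5
= 12.5

12.5


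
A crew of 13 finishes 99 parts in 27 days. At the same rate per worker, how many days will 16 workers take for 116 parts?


Days ∝ work / workers, so d₂ = d₁ × (m₁/m₂) × (w₂/w₁)
Workers factor (inverse): 13/16 = 0.8125
Work factor (direct): 116/99 ≈ 1.1717
d₂ = 27 × 13/16 × 116/99 = (27 × 13 × 116) / (16 × 99) = 40716/1584
≈ 25.70 days

25.70 days


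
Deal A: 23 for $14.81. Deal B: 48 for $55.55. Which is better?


Deal A: $14.81/23 = $0.6439/unit
Deal B: $55.55/48 = $1.1573/unit
A is cheaper per unit
= Deal A

Deal A


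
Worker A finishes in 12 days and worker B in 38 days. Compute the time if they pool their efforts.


Rate of A = 1/12 per day
Rate of B = 1/38 per day
Combined rate = 1/12 + 1/38 = 50/456 ≈ 0.1096 per day
Days = 1 / combined rate = 456/50
= 9.12 days

9.12 days


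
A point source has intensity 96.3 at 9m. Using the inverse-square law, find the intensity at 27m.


I₁d₁² = I₂d₂²
I₂ = I₁ × (d₁/d₂)²
= 96.3 × (9/27)²
= 96.3 × 81/729
= 7800.3/729
= 10.7000

10.7000


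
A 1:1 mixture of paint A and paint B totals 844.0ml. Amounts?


Total parts = 1 + 1 = 2
paint A: 844.0 × 1/2 = 422.0ml
paint B: 844.0 × 1/2 = 422.0ml
= 422.0ml and 422.0ml

422.0ml and 422.0ml


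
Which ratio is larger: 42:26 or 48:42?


42/26 = 1.6154
48/42 = 1.1429
1.6154 > 1.1429, so 42:26 is greater
= 42:26

42:26


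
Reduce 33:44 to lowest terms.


GCD(33, 44) = 11
33/11 : 44/11
= 3:4

3:4


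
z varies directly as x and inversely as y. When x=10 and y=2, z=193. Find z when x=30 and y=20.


z = k·x/y
Solve for k using the known point: k = z·y/x = 193×2/10 = 386/10 = 38.6000
Now evaluate at x=30, y=20:
z = k × 30 / 20 = (386 × 30) / (10 × 20) = 11580/200
= 57.9000

57.9000


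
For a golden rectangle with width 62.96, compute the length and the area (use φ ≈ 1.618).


φ = (1 + √5) / 2 ≈ 1.618
Length = width × φ = 62.96 × 1.618 = 101.86928
≈ 101.87
Area = width × length = 62.96 × 101.86928 = 6413.6898688 ≈ 6413.69
= Length: 101.87, Area: 6413.69

Length: 101.87, Area: 6413.69


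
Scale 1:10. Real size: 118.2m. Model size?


Model size = real / scale
= 118.2 / 10
= 11.8200 m

11.8200 m


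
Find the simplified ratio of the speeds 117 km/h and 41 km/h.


Ratio = 117:41
GCD = 1
Simplified = 117:41
Time ratio (same distance) = 41:117
Speed ratio = 117:41

117:41


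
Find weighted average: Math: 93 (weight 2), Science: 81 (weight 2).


Numerator = 93×2 + 81×2
= 186 + 162
= 348
Total weight = 4
Weighted avg = 348/4
= 87.00

87.00


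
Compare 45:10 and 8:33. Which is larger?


45/10 = 4.5000
8/33 = 0.2424
4.5000 > 0.2424, so 45:10 is greater
= 45:10

45:10


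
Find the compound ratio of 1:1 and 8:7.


Compound ratio = (1×8) : (1×7)
= 8:7
GCD = 1
= 8:7

8:7


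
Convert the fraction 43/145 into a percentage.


Percentage = (part / whole) × 100
= (43 / 145) × 100
≈ 29.66%

29.66%


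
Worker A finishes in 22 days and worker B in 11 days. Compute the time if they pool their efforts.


Rate of A = 1/22 per day
Rate of B = 1/11 per day
Combined rate = 1/22 + 1/11 = 33/242 ≈ 0.1364 per day
Days = 1 / combined rate = 242/33
≈ 7.33 days

7.33 days


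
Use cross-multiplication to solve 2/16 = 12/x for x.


Cross multiply: 2 × x = 16 × 12
2x = 192
x = 192 / 2
= 96.00

96.00


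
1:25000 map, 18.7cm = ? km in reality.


Real distance = map distance × scale
= 18.7cm × 25000
= 467500 cm = 4675.0 m
= 4.675 km

4.675 km


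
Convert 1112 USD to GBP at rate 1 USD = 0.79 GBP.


Amount × rate = 1112 × 0.79
= 878.48 GBP

878.48 GBP


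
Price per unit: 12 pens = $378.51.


Unit rate = total / quantity
= 378.51 / 12
= $31.54 per unit

$31.54 per unit


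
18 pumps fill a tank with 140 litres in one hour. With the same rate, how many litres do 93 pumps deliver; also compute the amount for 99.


Direct proportion: y/x = constant
k = 140/18 ≈ 7.7778
y at x=93: k × 93 = 140 × 93 / 18 = 13020/18 ≈ 723.33
y at x=99: k × 99 = 140 × 99 / 18 = 13860/18 = 770.00
= 723.33 and 770.00

723.33 and 770.00


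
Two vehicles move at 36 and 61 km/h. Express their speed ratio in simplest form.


Ratio = 36:61
GCD = 1
Simplified = 36:61
Time ratio (same distance) = 61:36
Speed ratio = 36:61

36:61


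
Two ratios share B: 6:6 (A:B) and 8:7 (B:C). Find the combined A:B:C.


Match B: multiply A:B by 8 → 48:48
Multiply B:C by 6 → 48:42
Combined: 48:48:42
GCD = 6
= 8:8:7

8:8:7


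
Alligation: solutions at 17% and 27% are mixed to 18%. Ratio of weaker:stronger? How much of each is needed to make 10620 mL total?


Let x parts of 17% mix with y parts of 27%.
17x + 27y = 18(x + y)
17x + 27y = 18x + 18y
x(17 - 18) = y(18 - 27)
x/y = (27 - 18)/(18 - 17) = 9/1
Simplify: 9:1
Total parts = 10; one part = 10620/10 = 1062.00 mL
17% solution: 9×1062.00 = 9558.00 mL
27% solution: 1×1062.00 = 1062.00 mL
= ratio 9:1; 9558.00 mL and 1062.00 mL

ratio 9:1; 9558.00 mL and 1062.00 mL


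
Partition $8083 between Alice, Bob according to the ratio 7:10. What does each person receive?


Total parts = 7 + 10 = 17
Alice: 8083 × 7/17 = 3328.29
Bob: 8083 × 10/17 = 4754.71
= Alice: $3328.29, Bob: $4754.71

Alice: $3328.29, Bob: $4754.71


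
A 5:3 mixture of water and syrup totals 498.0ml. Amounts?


Total parts = 5 + 3 = 8
water: 498.0 × 5/8 = 311.3ml
syrup: 498.0 × 3/8 = 186.8ml
= 311.3ml and 186.8ml

311.3ml and 186.8ml


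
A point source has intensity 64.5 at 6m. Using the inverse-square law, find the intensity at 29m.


I₁d₁² = I₂d₂²
I₂ = I₁ × (d₁/d₂)²
= 64.5 × (6/29)²
= 64.5 × 36/841
= 2322/841
≈ 2.7610

2.7610


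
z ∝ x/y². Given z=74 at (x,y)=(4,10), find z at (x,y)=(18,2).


z = k·x/y²
Solve for k using the known point: k = z·y²/x = 74×100/4 = 7400/4 = 1850.0000
Now evaluate at x=18, y=2:
z = k × 18 / 4 = (7400 × 18) / (4 × 4) = 133200/16
= 8325.0000

8325.0000


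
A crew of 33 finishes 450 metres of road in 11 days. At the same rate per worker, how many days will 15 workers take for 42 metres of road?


Days ∝ work / workers, so d₂ = d₁ × (m₁/m₂) × (w₂/w₁)
Workers factor (inverse): 33/15 = 2.2000
Work factor (direct): 42/450 ≈ 0.0933
d₂ = 11 × 33/15 × 42/450 = (11 × 33 × 42) / (15 × 450) = 15246/6750
≈ 2.26 days

2.26 days


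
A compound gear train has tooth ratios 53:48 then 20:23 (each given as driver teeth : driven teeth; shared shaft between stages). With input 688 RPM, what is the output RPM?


Stage 1: RPM_B = RPM_A × t_A/t_B = 688 × 53/48 = 36464/48 ≈ 759.67
B and C share a shaft → RPM_C = RPM_B
Stage 2: RPM_D = RPM_C × t_C/t_D = RPM_A × (t_A×t_C)/(t_B×t_D)
Overall ratio = (53×20)/(48×23) = 1060/1104
RPM_D = 688 × 1060/1104 = 729280/1104
≈ 660.58 RPM

660.58 RPM


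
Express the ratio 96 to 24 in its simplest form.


GCD(96, 24) = 24
96/24 : 24/24
= 4:1

4:1


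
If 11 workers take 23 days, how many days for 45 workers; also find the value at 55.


Inverse proportion: x × y = constant
k = 11 × 23 = 253
At x=45: k/45 = 5.62
At x=55: k/55 = 4.60
= 5.62 and 4.60

5.62 and 4.60


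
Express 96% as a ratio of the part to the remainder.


96% means 96 parts out of 100; remainder = 4
Part : remainder = 96:4
GCD = 4
= 24:1

24:1


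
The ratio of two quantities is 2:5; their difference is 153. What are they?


Let A = 2k, B = 5k.
5k - 2k = 153
3k = 153 → k = 153/3 = 51
A = 2×51 = 102, B = 5×51 = 255
= A = 102, B = 255

A = 102, B = 255


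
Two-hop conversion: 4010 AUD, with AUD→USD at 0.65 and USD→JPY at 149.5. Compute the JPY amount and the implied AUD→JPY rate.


Step 1: 4010 AUD × 0.65 = 2606.50 USD
Step 2: 2606.50 USD × 149.5 = 389671.75 JPY
Implied rate AUD→JPY = 0.65 × 149.5 = 97.1750
= 389671.75 JPY; implied rate 97.1750 JPY/AUD

389671.75 JPY; implied rate 97.1750 JPY/AUD


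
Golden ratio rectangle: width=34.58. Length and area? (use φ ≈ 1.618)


φ = (1 + √5) / 2 ≈ 1.618
Length = width × φ = 34.58 × 1.618 = 55.95044
≈ 55.95
Area = width × length = 34.58 × 55.95044 = 1934.7662152 ≈ 1934.77
= Length: 55.95, Area: 1934.77

Length: 55.95, Area: 1934.77


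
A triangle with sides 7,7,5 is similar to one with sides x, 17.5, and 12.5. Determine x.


Scale factor = 17.5/7 = 2.5
Missing side = 7 × 2.5
= 17.5

17.5


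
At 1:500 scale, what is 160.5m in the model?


Model size = real / scale
= 160.5 / 500
= 0.3210 m

0.3210 m


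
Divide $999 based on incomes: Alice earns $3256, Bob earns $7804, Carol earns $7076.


Total income = 3256 + 7804 + 7076 = $18136
Alice: $999 × 3256/18136 = $179.35
Bob: $999 × 7804/18136 = $429.87
Carol: $999 × 7076/18136 = $389.77
= Alice: $179.35, Bob: $429.87, Carol: $389.77

Alice: $179.35, Bob: $429.87, Carol: $389.77


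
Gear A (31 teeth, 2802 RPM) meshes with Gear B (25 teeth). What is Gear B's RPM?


Gear ratio = 31:25 = 31:25
RPM_B = RPM_A × (teeth_A / teeth_B)
= 2802 × (31/25)
= 3474.5 RPM

3474.5 RPM


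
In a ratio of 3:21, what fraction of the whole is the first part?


Total parts = 3 + 21 = 24
First part: 3/24 = 1/8
= 1/8

1/8


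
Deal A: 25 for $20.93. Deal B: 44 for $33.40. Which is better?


Deal A: $20.93/25 = $0.8372/unit
Deal B: $33.40/44 = $0.7591/unit
B is cheaper per unit
= Deal B

Deal B


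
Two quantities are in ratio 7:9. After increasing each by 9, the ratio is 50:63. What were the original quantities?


Let A = 7k, B = 9k.
(7k + 9) / (9k + 9) = 50/63
Cross-multiply: 63(7k + 9) = 50(9k + 9)
441k + 567 = 450k + 450
441k - 450k = 450 - 567
-9k = -117
k = -117/-9 = 13
A = 7×13 = 91, B = 9×13 = 117
= A = 91, B = 117

A = 91, B = 117


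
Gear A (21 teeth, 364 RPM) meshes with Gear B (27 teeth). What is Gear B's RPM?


Gear ratio = 21:27 = 7:9
RPM_B = RPM_A × (teeth_A / teeth_B)
= 364 × (21/27)
= 283.1 RPM

283.1 RPM


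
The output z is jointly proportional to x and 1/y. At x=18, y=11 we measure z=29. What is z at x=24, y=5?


z = k·x/y
Solve for k using the known point: k = z·y/x = 29×11/18 = 319/18 ≈ 17.7222
Now evaluate at x=24, y=5:
z = k × 24 / 5 = (319 × 24) / (18 × 5) = 7656/90
≈ 85.0667

85.0667


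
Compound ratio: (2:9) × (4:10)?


Compound ratio = (2×4) : (9×10)
= 8:90
GCD = 2
= 4:45

4:45


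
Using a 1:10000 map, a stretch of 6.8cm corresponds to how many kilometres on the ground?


Real distance = map distance × scale
= 6.8cm × 10000
= 68000 cm = 680.0 m
= 0.680 km

0.680 km


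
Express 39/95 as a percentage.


Percentage = (part / whole) × 100
= (39 / 95) × 100
≈ 41.05%

41.05%


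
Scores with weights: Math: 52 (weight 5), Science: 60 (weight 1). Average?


Numerator = 52×5 + 60×1
= 260 + 60
= 320
Total weight = 6
Weighted avg = 320/6
= 53.33

53.33


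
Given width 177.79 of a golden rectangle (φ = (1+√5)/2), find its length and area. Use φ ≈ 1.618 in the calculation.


φ = (1 + √5) / 2 ≈ 1.618
Length = width × φ = 177.79 × 1.618 = 287.66422
≈ 287.66
Area = width × length = 177.79 × 287.66422 = 51143.8216738 ≈ 51143.82
= Length: 287.66, Area: 51143.82

Length: 287.66, Area: 51143.82


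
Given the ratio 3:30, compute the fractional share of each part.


Total parts = 3 + 30 = 33
First part: 3/33 = 1/11
Second part: 30/33 = 10/11
= 1/11 and 10/11

1/11 and 10/11


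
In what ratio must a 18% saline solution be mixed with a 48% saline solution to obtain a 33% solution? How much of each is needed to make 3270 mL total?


Let x parts of 18% mix with y parts of 48%.
18x + 48y = 33(x + y)
18x + 48y = 33x + 33y
x(18 - 33) = y(33 - 48)
x/y = (48 - 33)/(33 - 18) = 15/15
Simplify: 1:1
Total parts = 2; one part = 3270/2 = 1635.00 mL
18% solution: 1×1635.00 = 1635.00 mL
48% solution: 1×1635.00 = 1635.00 mL
= ratio 1:1; 1635.00 mL and 1635.00 mL

ratio 1:1; 1635.00 mL and 1635.00 mL


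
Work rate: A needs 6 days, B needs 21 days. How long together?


Rate of A = 1/6 per day
Rate of B = 1/21 per day
Combined rate = 1/6 + 1/21 = 27/126 ≈ 0.2143 per day
Days = 1 / combined rate = 126/27
≈ 4.67 days

4.67 days


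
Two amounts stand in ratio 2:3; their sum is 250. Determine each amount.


Let A = 2k, B = 3k.
2k + 3k = 250
5k = 250 → k = 250/5 = 50
A = 2×50 = 100, B = 3×50 = 150
= A = 100, B = 150

A = 100, B = 150


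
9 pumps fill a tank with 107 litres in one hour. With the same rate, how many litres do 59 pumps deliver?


Direct proportion: y/x = constant
k = 107/9 ≈ 11.8889
y₂ = k × 59 = 107 × 59 / 9 = 6313/9
≈ 701.44

701.44


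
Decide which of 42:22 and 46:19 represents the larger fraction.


42/22 = 1.9091
46/19 = 2.4211
1.9091 < 2.4211, so 42:22 is less
= 46:19

46:19


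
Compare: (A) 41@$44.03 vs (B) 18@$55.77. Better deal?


Deal A: $44.03/41 = $1.0739/unit
Deal B: $55.77/18 = $3.0983/unit
A is cheaper per unit
= Deal A

Deal A


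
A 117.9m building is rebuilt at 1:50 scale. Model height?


Model size = real / scale
= 117.9 / 50
= 2.3580 m

2.3580 m


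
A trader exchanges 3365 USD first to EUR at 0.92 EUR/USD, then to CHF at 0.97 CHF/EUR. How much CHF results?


Step 1: 3365 USD × 0.92 = 3095.80 EUR
Step 2: 3095.80 EUR × 0.97 = 3002.93 CHF
Implied rate USD→CHF = 0.92 × 0.97 = 0.8924
= 3002.93 CHF

3002.93 CHF


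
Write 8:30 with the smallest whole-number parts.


GCD(8, 30) = 2
8/2 : 30/2
= 4:15

4:15


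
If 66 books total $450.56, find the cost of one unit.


Unit rate = total / quantity
= 450.56 / 66
= $6.83 per unit

$6.83 per unit


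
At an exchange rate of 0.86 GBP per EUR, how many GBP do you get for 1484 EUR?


Amount × rate = 1484 × 0.86
= 1276.24 GBP

1276.24 GBP


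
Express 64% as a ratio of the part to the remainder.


64% means 64 parts out of 100; remainder = 36
Part : remainder = 64:36
GCD = 4
= 16:9

16:9


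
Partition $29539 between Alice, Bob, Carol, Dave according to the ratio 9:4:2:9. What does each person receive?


Total parts = 9 + 4 + 2 + 9 = 24
Alice: 29539 × 9/24 = 11077.13
Bob: 29539 × 4/24 = 4923.17
Carol: 29539 × 2/24 = 2461.58
Dave: 29539 × 9/24 = 11077.13
= Alice: $11077.13, Bob: $4923.17, Carol: $2461.58, Dave: $11077.13

Alice: $11077.13, Bob: $4923.17, Carol: $2461.58, Dave: $11077.13


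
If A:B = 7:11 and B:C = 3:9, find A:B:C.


Match B: multiply A:B by 3 → 21:33
Multiply B:C by 11 → 33:99
Combined: 21:33:99
GCD = 3
= 7:11:33

7:11:33


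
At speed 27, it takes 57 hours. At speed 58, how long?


Inverse proportion: x × y = constant
k = 27 × 57 = 1539
y₂ = k / 58 = 1539 / 58
= 26.53

26.53


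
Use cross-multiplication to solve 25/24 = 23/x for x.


Cross multiply: 25 × x = 24 × 23
25x = 552
x = 552 / 25
= 22.08

22.08


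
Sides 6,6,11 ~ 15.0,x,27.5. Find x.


Scale factor = 15.0/6 = 2.5
Missing side = 6 × 2.5
= 15.0

15.0


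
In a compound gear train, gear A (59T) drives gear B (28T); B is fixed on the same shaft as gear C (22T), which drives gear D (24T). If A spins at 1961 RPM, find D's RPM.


Stage 1: RPM_B = RPM_A × t_A/t_B = 1961 × 59/28 = 115699/28 ≈ 4132.11
B and C share a shaft → RPM_C = RPM_B
Stage 2: RPM_D = RPM_C × t_C/t_D = RPM_A × (t_A×t_C)/(t_B×t_D)
Overall ratio = (59×22)/(28×24) = 1298/672
RPM_D = 1961 × 1298/672 = 2545378/672
≈ 3787.76 RPM

3787.76 RPM


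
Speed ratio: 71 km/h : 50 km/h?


Ratio = 71:50
GCD = 1
Simplified = 71:50
Time ratio (same distance) = 50:71
Speed ratio = 71:50

71:50


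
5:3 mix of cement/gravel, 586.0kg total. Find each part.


Total parts = 5 + 3 = 8
cement: 586.0 × 5/8 = 366.3kg
gravel: 586.0 × 3/8 = 219.8kg
= 366.3kg and 219.8kg

366.3kg and 219.8kg


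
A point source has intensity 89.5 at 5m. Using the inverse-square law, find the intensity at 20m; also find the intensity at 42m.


I₁d₁² = I₂d₂²
I at 20m = 89.5 × (5/20)² = 89.5 × 25/400 = 2237.5/400 ≈ 5.5938
I at 42m = 89.5 × (5/42)² = 89.5 × 25/1764 = 2237.5/1764 ≈ 1.2684
= 5.5938 and 1.2684

5.5938 and 1.2684


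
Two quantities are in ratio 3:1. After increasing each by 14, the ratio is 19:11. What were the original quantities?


Let A = 3k, B = 1k.
(3k + 14) / (1k + 14) = 19/11
Cross-multiply: 11(3k + 14) = 19(1k + 14)
33k + 154 = 19k + 266
33k - 19k = 266 - 154
14k = 112
k = 112/14 = 8
A = 3×8 = 24, B = 1×8 = 8
= A = 24, B = 8

A = 24, B = 8


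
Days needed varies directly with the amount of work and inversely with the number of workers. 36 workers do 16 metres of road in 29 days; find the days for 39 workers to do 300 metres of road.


Days ∝ work / workers, so d₂ = d₁ × (m₁/m₂) × (w₂/w₁)
Workers factor (inverse): 36/39 ≈ 0.9231
Work factor (direct): 300/16 = 18.7500
d₂ = 29 × 36/39 × 300/16 = (29 × 36 × 300) / (39 × 16) = 313200/624
≈ 501.92 days

501.92 days


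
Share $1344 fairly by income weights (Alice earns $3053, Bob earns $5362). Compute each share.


Total income = 3053 + 5362 = $8415
Alice: $1344 × 3053/8415 = $487.61
Bob: $1344 × 5362/8415 = $856.39
= Alice: $487.61, Bob: $856.39

Alice: $487.61, Bob: $856.39


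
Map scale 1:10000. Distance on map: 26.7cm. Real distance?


Real distance = map distance × scale
= 26.7cm × 10000
= 267000 cm = 2670.0 m
= 2.670 km

2.670 km


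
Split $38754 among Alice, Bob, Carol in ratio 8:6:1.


Total parts = 8 + 6 + 1 = 15
Alice: 38754 × 8/15 = 20668.80
Bob: 38754 × 6/15 = 15501.60
Carol: 38754 × 1/15 = 2583.60
= Alice: $20668.80, Bob: $15501.60, Carol: $2583.60

Alice: $20668.80, Bob: $15501.60, Carol: $2583.60


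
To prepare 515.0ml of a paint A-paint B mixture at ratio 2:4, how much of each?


Total parts = 2 + 4 = 6
paint A: 515.0 × 2/6 = 171.7ml
paint B: 515.0 × 4/6 = 343.3ml
= 171.7ml and 343.3ml

171.7ml and 343.3ml


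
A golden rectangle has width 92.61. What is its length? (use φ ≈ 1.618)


φ = (1 + √5) / 2 ≈ 1.618
Length = width × φ = 92.61 × 1.618 = 149.84298
≈ 149.84

149.84


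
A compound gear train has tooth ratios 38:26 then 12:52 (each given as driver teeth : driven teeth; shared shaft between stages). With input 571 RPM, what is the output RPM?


Stage 1: RPM_B = RPM_A × t_A/t_B = 571 × 38/26 = 21698/26 ≈ 834.54
B and C share a shaft → RPM_C = RPM_B
Stage 2: RPM_D = RPM_C × t_C/t_D = RPM_A × (t_A×t_C)/(t_B×t_D)
Overall ratio = (38×12)/(26×52) = 456/1352
RPM_D = 571 × 456/1352 = 260376/1352
≈ 192.59 RPM

192.59 RPM


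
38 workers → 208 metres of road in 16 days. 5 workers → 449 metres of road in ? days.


Days ∝ work / workers, so d₂ = d₁ × (m₁/m₂) × (w₂/w₁)
Workers factor (inverse): 38/5 = 7.6000
Work factor (direct): 449/208 ≈ 2.1587
d₂ = 16 × 38/5 × 449/208 = (16 × 38 × 449) / (5 × 208) = 272992/1040
≈ 262.49 days

262.49 days


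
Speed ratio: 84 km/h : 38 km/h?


Ratio = 84:38
GCD = 2
Simplified = 42:19
Time ratio (same distance) = 19:42
Speed ratio = 42:19

42:19


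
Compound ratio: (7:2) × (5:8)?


Compound ratio = (7×5) : (2×8)
= 35:16
GCD = 1
= 35:16

35:16


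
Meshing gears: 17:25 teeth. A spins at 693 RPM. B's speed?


Gear ratio = 17:25 = 17:25
RPM_B = RPM_A × (teeth_A / teeth_B)
= 693 × (17/25)
= 471.2 RPM

471.2 RPM


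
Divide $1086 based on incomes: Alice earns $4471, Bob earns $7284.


Total income = 4471 + 7284 = $11755
Alice: $1086 × 4471/11755 = $413.06
Bob: $1086 × 7284/11755 = $672.94
= Alice: $413.06, Bob: $672.94

Alice: $413.06, Bob: $672.94


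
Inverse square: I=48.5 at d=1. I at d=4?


I₁d₁² = I₂d₂²
I₂ = I₁ × (d₁/d₂)²
= 48.5 × (1/4)²
= 48.5 × 1/16
= 48.5/16
≈ 3.0313

3.0313


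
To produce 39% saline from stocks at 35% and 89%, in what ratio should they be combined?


Let x parts of 35% mix with y parts of 89%.
35x + 89y = 39(x + y)
35x + 89y = 39x + 39y
x(35 - 39) = y(39 - 89)
x/y = (89 - 39)/(39 - 35) = 50/4
Simplify: 25:2
= 25:2

25:2


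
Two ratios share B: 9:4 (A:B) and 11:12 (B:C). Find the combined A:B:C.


Match B: multiply A:B by 11 → 99:44
Multiply B:C by 4 → 44:48
Combined: 99:44:48
GCD = 1
= 99:44:48

99:44:48


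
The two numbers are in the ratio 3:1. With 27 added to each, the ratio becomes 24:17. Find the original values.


Let A = 3k, B = 1k.
(3k + 27) / (1k + 27) = 24/17
Cross-multiply: 17(3k + 27) = 24(1k + 27)
51k + 459 = 24k + 648
51k - 24k = 648 - 459
27k = 189
k = 189/27 = 7
A = 3×7 = 21, B = 1×7 = 7
= A = 21, B = 7

A = 21, B = 7


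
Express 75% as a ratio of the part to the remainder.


75% means 75 parts out of 100; remainder = 25
Part : remainder = 75:25
GCD = 25
= 3:1

3:1


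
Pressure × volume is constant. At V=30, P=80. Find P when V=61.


Inverse proportion: x × y = constant
k = 30 × 80 = 2400
y₂ = k / 61 = 2400 / 61
= 39.34

39.34


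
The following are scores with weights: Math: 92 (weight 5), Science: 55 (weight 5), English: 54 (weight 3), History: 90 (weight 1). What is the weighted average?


Numerator = 92×5 + 55×5 + 54×3 + 90×1
= 460 + 275 + 162 + 90
= 987
Total weight = 14
Weighted avg = 987/14
= 70.50

70.50


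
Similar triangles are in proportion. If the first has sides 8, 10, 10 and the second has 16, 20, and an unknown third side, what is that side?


Scale factor = 16/8 = 2
Missing side = 10 × 2
= 20.0

20.0


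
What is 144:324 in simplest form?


GCD(144, 324) = 36
144/36 : 324/36
= 4:9

4:9


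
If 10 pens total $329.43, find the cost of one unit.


Unit rate = total / quantity
= 329.43 / 10
= $32.94 per unit

$32.94 per unit


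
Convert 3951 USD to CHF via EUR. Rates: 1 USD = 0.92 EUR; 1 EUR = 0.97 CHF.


Step 1: 3951 USD × 0.92 = 3634.92 EUR
Step 2: 3634.92 EUR × 0.97 = 3525.87 CHF
Implied rate USD→CHF = 0.92 × 0.97 = 0.8924
= 3525.87 CHF

3525.87 CHF


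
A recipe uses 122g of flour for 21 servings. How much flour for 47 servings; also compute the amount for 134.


Direct proportion: y/x = constant
k = 122/21 ≈ 5.8095
y at x=47: k × 47 = 122 × 47 / 21 = 5734/21 ≈ 273.05
y at x=134: k × 134 = 122 × 134 / 21 = 16348/21 ≈ 778.48
= 273.05 and 778.48

273.05 and 778.48


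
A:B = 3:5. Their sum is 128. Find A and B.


Let A = 3k, B = 5k.
3k + 5k = 128
8k = 128 → k = 128/8 = 16
A = 3×16 = 48, B = 5×16 = 80
= A = 48, B = 80

A = 48, B = 80


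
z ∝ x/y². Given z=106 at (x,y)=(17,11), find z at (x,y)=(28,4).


z = k·x/y²
Solve for k using the known point: k = z·y²/x = 106×121/17 = 12826/17 ≈ 754.4706
Now evaluate at x=28, y=4:
z = k × 28 / 16 = (12826 × 28) / (17 × 16) = 359128/272
≈ 1320.3235

1320.3235


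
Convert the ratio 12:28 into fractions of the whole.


Total parts = 12 + 28 = 40
First part: 12/40 = 3/10
Second part: 28/40 = 7/10
= 3/10 and 7/10

3/10 and 7/10


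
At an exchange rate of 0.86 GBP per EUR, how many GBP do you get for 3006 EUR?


Amount × rate = 3006 × 0.86
= 2585.16 GBP

2585.16 GBP


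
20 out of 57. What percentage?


Percentage = (part / whole) × 100
= (20 / 57) × 100
≈ 35.09%

35.09%


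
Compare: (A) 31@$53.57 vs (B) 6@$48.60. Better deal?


Deal A: $53.57/31 = $1.7281/unit
Deal B: $48.60/6 = $8.1000/unit
A is cheaper per unit
= Deal A

Deal A


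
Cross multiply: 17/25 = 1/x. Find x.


Cross multiply: 17 × x = 25 × 1
17x = 25
x = 25 / 17
= 1.47

1.47


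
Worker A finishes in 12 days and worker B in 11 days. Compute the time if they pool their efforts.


Rate of A = 1/12 per day
Rate of B = 1/11 per day
Combined rate = 1/12 + 1/11 = 23/132 ≈ 0.1742 per day
Days = 1 / combined rate = 132/23
≈ 5.74 days

5.74 days


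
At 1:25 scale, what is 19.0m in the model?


Model size = real / scale
= 19.0 / 25
= 0.7600 m

0.7600 m


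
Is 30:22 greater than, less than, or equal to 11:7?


30/22 = 1.3636
11/7 = 1.5714
1.3636 < 1.5714, so 30:22 is less
= less than

less than


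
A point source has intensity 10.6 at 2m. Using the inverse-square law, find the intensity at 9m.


I₁d₁² = I₂d₂²
I₂ = I₁ × (d₁/d₂)²
= 10.6 × (2/9)²
= 10.6 × 4/81
= 42.4/81
≈ 0.5235

0.5235


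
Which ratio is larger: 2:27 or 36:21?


2/27 = 0.0741
36/21 = 1.7143
0.0741 < 1.7143, so 2:27 is less
= 36:21

36:21


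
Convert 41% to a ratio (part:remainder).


41% means 41 parts out of 100; remainder = 59
Part : remainder = 41:59
GCD = 1
= 41:59

41:59


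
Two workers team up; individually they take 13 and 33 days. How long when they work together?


Rate of A = 1/13 per day
Rate of B = 1/33 per day
Combined rate = 1/13 + 1/33 = 46/429 ≈ 0.1072 per day
Days = 1 / combined rate = 429/46
≈ 9.33 days

9.33 days


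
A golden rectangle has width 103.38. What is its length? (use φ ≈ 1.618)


φ = (1 + √5) / 2 ≈ 1.618
Length = width × φ = 103.38 × 1.618 = 167.26884
≈ 167.27

167.27


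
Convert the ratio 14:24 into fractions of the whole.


Total parts = 14 + 24 = 38
First part: 14/38 = 7/19
Second part: 24/38 = 12/19
= 7/19 and 12/19

7/19 and 12/19


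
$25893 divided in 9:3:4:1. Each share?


Total parts = 9 + 3 + 4 + 1 = 17
Part 1: 25893 × 9/17 = 13708.06
Part 2: 25893 × 3/17 = 4569.35
Part 3: 25893 × 4/17 = 6092.47
Part 4: 25893 × 1/17 = 1523.12
= Part 1: $13708.06, Part 2: $4569.35, Part 3: $6092.47, Part 4: $1523.12

Part 1: $13708.06, Part 2: $4569.35, Part 3: $6092.47, Part 4: $1523.12


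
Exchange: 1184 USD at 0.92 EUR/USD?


Amount × rate = 1184 × 0.92
= 1089.28 EUR

1089.28 EUR


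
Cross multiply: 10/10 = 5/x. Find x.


Cross multiply: 10 × x = 10 × 5
10x = 50
x = 50 / 10
= 5.00

5.00


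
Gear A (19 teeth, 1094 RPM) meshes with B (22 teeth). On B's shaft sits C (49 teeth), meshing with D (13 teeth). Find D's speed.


Stage 1: RPM_B = RPM_A × t_A/t_B = 1094 × 19/22 = 20786/22 ≈ 944.82
B and C share a shaft → RPM_C = RPM_B
Stage 2: RPM_D = RPM_C × t_C/t_D = RPM_A × (t_A×t_C)/(t_B×t_D)
Overall ratio = (19×49)/(22×13) = 931/286
RPM_D = 1094 × 931/286 = 1018514/286
≈ 3561.24 RPM

3561.24 RPM


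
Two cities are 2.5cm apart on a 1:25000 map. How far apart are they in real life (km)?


Real distance = map distance × scale
= 2.5cm × 25000
= 62500 cm = 625.0 m
= 0.625 km

0.625 km


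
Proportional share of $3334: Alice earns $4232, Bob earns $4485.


Total income = 4232 + 4485 = $8717
Alice: $3334 × 4232/8717 = $1618.62
Bob: $3334 × 4485/8717 = $1715.38
= Alice: $1618.62, Bob: $1715.38

Alice: $1618.62, Bob: $1715.38


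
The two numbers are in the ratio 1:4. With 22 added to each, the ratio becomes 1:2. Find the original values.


Let A = 1k, B = 4k.
(1k + 22) / (4k + 22) = 1/2
Cross-multiply: 2(1k + 22) = 1(4k + 22)
2k + 44 = 4k + 22
2k - 4k = 22 - 44
-2k = -22
k = -22/-2 = 11
A = 1×11 = 11, B = 4×11 = 44
= A = 11, B = 44

A = 11, B = 44


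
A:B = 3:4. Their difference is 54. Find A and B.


Let A = 3k, B = 4k.
4k - 3k = 54
1k = 54 → k = 54/1 = 54
A = 3×54 = 162, B = 4×54 = 216
= A = 162, B = 216

A = 162, B = 216


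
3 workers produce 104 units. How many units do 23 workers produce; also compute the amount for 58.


Direct proportion: y/x = constant
k = 104/3 ≈ 34.6667
y at x=23: k × 23 = 104 × 23 / 3 = 2392/3 ≈ 797.33
y at x=58: k × 58 = 104 × 58 / 3 = 6032/3 ≈ 2010.67
= 797.33 and 2010.67

797.33 and 2010.67


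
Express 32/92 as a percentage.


Percentage = (part / whole) × 100
= (32 / 92) × 100
≈ 34.78%

34.78%


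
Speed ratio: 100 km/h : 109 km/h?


Ratio = 100:109
GCD = 1
Simplified = 100:109
Time ratio (same distance) = 109:100
Speed ratio = 100:109

100:109


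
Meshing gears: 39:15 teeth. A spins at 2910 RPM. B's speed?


Gear ratio = 39:15 = 13:5
RPM_B = RPM_A × (teeth_A / teeth_B)
= 2910 × (39/15)
= 7566.0 RPM

7566.0 RPM


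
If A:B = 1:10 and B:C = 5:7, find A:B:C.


Match B: multiply A:B by 5 → 5:50
Multiply B:C by 10 → 50:70
Combined: 5:50:70
GCD = 5
= 1:10:14

1:10:14


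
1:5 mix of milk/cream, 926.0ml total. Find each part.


Total parts = 1 + 5 = 6
milk: 926.0 × 1/6 = 154.3ml
cream: 926.0 × 5/6 = 771.7ml
= 154.3ml and 771.7ml

154.3ml and 771.7ml


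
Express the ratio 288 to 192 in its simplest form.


GCD(288, 192) = 96
288/96 : 192/96
= 3:2

3:2


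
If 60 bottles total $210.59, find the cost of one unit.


Unit rate = total / quantity
= 210.59 / 60
= $3.51 per unit

$3.51 per unit


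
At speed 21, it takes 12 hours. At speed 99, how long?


Inverse proportion: x × y = constant
k = 21 × 12 = 252
y₂ = k / 99 = 252 / 99
= 2.55

2.55


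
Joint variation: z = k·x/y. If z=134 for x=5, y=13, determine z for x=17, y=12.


z = k·x/y
Solve for k using the known point: k = z·y/x = 134×13/5 = 1742/5 = 348.4000
Now evaluate at x=17, y=12:
z = k × 17 / 12 = (1742 × 17) / (5 × 12) = 29614/60
≈ 493.5667

493.5667


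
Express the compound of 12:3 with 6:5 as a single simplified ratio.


Compound ratio = (12×6) : (3×5)
= 72:15
GCD = 3
= 24:5

24:5


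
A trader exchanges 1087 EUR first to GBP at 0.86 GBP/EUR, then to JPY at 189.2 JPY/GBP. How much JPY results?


Step 1: 1087 EUR × 0.86 = 934.82 GBP
Step 2: 934.82 GBP × 189.2 = 176867.94 JPY
Implied rate EUR→JPY = 0.86 × 189.2 = 162.7120
= 176867.94 JPY

176867.94 JPY


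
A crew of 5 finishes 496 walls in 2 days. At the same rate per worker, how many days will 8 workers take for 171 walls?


Days ∝ work / workers, so d₂ = d₁ × (m₁/m₂) × (w₂/w₁)
Workers factor (inverse): 5/8 = 0.6250
Work factor (direct): 171/496 ≈ 0.3448
d₂ = 2 × 5/8 × 171/496 = (2 × 5 × 171) / (8 × 496) = 1710/3968
≈ 0.43 days

0.43 days


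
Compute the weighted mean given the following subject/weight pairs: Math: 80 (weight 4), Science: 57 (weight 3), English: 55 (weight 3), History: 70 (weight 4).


Numerator = 80×4 + 57×3 + 55×3 + 70×4
= 320 + 171 + 165 + 280
= 936
Total weight = 14
Weighted avg = 936/14
= 66.86

66.86


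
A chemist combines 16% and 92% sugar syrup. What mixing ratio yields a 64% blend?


Let x parts of 16% mix with y parts of 92%.
16x + 92y = 64(x + y)
16x + 92y = 64x + 64y
x(16 - 64) = y(64 - 92)
x/y = (92 - 64)/(64 - 16) = 28/48
Simplify: 7:12
= 7:12

7:12
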